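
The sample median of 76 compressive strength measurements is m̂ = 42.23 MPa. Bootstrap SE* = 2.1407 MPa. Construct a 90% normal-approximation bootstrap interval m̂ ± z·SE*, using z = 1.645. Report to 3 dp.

(38.709, 45.751)

Margin = 1.645 × 2.1407 = 3.5215
Interval: 42.23 ± 3.5215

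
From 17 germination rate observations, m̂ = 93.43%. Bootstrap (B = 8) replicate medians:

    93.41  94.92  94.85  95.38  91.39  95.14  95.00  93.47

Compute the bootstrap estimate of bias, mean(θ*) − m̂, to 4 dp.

bias = +0.7650

mean(θ*) = (93.41 + 94.92 + 94.85 + 95.38 + 91.39 + 95.14 + 95.00 + 93.47) / 8 = 94.19500
bias = 94.19500 − 93.43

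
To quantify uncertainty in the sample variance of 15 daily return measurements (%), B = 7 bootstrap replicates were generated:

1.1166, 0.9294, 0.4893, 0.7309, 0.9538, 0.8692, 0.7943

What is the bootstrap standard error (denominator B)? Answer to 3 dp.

SE* = 0.183

Bootstrap SE is the standard deviation of the 7 replicate variances.
Mean of replicates: (1.1166 + 0.9294 + 0.4893 + 0.7309 + 0.9538 + 0.8692 + 0.7943) / 7 = 5.88350 / 7 = 0.84050
Sum of squared deviations: (+0.27610)² + (+0.08890)² + (−0.35120)² + (−0.10960)² + (+0.11330)² + (+0.02870)² + (−0.04620)² = 0.23528
Variance = 0.23528 / 7 = 0.03361
SE* = √0.03361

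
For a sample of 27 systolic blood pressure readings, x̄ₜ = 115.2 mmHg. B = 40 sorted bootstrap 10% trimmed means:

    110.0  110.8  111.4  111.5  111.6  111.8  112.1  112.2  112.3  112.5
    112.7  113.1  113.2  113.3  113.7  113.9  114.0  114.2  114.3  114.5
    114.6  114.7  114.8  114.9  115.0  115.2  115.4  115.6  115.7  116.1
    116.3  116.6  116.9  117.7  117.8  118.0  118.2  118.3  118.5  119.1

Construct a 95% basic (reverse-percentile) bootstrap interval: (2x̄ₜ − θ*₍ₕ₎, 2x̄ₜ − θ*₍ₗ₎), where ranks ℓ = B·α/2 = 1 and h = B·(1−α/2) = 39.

(111.9, 120.4)

Percentile endpoints at ranks 1 and 39: θ*₍1₎ = 110.0, θ*₍39₎ = 118.5.
Basic interval reflects these around x̄ₜ:
  lower = 2 × 115.2 − 118.5 = 111.9
  upper = 2 × 115.2 − 110.0 = 120.4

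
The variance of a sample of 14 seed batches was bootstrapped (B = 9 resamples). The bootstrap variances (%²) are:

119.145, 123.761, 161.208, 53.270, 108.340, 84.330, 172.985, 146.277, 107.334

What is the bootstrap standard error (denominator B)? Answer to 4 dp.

SE* = 35.3259

Bootstrap SE is the standard deviation of the 9 replicate variances.
Mean of replicates: (119.145 + 123.761 + 161.208 + 53.270 + 108.340 + 84.330 + 172.985 + 146.277 + 107.334) / 9 = 1076.65000 / 9 = 119.62778
Sum of squared deviations: (−0.48278)² + (+4.13322)² + (+41.58022)² + (−66.35778)² + (−11.28778)² + (−35.29778)² + (+53.35722)² + (+26.64922)² + (−12.29378)² = 11231.24438
Variance = 11231.24438 / 9 = 1247.91604
SE* = √1247.91604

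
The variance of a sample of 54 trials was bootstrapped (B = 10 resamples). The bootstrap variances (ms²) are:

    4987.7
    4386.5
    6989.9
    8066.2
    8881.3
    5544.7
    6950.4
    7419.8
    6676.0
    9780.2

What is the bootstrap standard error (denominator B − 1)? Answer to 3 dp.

SE* = 1689.080

Bootstrap SE is the standard deviation of the 10 replicate variances.
Mean of replicates: (4987.7 + 4386.5 + 6989.9 + 8066.2 + 8881.3 + 5544.7 + 6950.4 + 7419.8 + 6676.0 + 9780.2) / 10 = 69682.7000 / 10 = 6968.2700
Sum of squared deviations: (−1980.5700)² + (−2581.7700)² + (+21.6300)² + (+1097.9300)² + (+1913.0300)² + (−1423.5700)² + (−17.8700)² + (+451.5300)² + (−292.2700)² + (+2811.9300)² = 25676918.0810
Variance = 25676918.0810 / 9 = 2852990.8979
SE* = √2852990.8979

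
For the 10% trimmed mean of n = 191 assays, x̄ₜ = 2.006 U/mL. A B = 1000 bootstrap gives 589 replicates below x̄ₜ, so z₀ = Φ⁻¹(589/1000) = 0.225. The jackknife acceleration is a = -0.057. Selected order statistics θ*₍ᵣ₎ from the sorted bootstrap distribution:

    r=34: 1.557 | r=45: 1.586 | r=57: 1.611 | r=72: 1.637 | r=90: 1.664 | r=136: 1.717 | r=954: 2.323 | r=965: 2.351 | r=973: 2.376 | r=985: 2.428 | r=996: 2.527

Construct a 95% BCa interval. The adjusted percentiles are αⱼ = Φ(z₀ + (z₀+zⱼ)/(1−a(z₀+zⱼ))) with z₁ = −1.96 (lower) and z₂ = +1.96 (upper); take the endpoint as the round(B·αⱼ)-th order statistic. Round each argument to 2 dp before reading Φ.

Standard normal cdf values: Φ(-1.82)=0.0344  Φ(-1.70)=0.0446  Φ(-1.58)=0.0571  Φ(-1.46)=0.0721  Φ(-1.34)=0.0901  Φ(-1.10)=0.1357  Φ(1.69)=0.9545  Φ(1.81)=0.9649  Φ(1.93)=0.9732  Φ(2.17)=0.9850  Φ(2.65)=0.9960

(1.586, 2.428)

Lower: z₀ + z₁ = 0.225 + (-1.960) = -1.735; 1 − a(z₀+z₁) = 1 − (-0.057)(-1.735) = 0.9011; argument = 0.225 + (-1.735)/0.9011 = -1.7004 → -1.70.
α₁ = Φ(-1.70) = 0.0446; rank = round(1000 × 0.0446) = 45; θ*₍45₎ = 1.586.
Upper: z₀ + z₂ = 2.185; 1 − a(z₀+z₂) = 1.1245; argument = 2.1680 → 2.17; α₂ = 0.9850; rank = 985; θ*₍985₎ = 2.428.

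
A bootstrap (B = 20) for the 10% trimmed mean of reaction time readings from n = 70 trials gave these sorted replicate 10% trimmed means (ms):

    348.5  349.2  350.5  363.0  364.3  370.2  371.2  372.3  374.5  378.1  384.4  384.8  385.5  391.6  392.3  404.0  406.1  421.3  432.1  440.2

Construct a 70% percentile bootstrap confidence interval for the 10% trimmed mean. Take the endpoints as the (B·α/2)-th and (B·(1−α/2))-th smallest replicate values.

(350.5, 406.1)

α = 0.30; lower rank = 20 × 0.150 = 3; upper rank = 20 × 0.850 = 17.
The 3rd smallest replicate is 350.5; the 17th is 406.1.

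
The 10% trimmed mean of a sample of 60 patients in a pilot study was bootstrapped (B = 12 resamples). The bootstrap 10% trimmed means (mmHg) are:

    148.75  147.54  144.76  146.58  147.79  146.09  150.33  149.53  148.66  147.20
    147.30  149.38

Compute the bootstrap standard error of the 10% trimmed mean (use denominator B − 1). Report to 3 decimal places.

SE* = 1.591

Bootstrap SE is the standard deviation of the 12 replicate 10% trimmed means.
Mean of replicates: (148.75 + 147.54 + 144.76 + 146.58 + 147.79 + 146.09 + 150.33 + 149.53 + 148.66 + 147.20 + 147.30 + 149.38) / 12 = 1773.9100 / 12 = 147.8258
Sum of squared deviations: (+0.9242)² + (−0.2858)² + (−3.0658)² + (−1.2458)² + (−0.0358)² + (−1.7358)² + (+2.5042)² + (+1.7042)² + (+0.8342)² + (−0.6258)² + (−0.5258)² + (+1.5542)² = 27.8561
Variance = 27.8561 / 11 = 2.5324
SE* = √2.5324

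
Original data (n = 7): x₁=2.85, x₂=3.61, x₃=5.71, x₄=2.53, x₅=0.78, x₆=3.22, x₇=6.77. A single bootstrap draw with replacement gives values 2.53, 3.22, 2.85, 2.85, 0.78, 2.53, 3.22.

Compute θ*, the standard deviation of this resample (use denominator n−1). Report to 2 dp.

θ* = 0.84

Mean = 2.5686; sum of squared deviations = 4.2091
s² = 4.2091 / 6 = 0.7015
s = √0.7015 = 0.84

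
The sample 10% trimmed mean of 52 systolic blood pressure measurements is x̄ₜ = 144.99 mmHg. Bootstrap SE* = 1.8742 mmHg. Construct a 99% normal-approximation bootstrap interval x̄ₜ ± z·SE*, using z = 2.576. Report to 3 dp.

Margin = 2.576 × 1.8742 = 4.8279
Interval: 144.99 ± 4.8279

(140.162, 149.818)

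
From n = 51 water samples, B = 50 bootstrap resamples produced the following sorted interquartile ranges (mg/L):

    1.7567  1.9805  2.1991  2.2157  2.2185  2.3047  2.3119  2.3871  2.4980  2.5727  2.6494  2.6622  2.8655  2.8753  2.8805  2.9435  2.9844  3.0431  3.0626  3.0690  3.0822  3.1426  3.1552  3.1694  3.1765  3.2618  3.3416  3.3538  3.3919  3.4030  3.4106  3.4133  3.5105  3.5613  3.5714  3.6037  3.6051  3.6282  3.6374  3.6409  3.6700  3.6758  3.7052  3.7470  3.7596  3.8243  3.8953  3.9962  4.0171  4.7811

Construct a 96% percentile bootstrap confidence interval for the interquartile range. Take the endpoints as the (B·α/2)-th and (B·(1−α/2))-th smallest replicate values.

(1.7567, 4.0171)

α = 0.04; lower rank = 50 × 0.020 = 1; upper rank = 50 × 0.980 = 49.
The 1st smallest replicate is 1.7567; the 49th is 4.0171.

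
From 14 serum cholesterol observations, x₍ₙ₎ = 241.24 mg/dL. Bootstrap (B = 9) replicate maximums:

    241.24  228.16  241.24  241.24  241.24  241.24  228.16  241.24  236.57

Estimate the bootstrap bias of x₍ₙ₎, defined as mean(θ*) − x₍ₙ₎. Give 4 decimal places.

bias = −3.4256

mean(θ*) = (241.24 + 228.16 + 241.24 + 241.24 + 241.24 + 241.24 + 228.16 + 241.24 + 236.57) / 9 = 237.81444
bias = 237.81444 − 241.24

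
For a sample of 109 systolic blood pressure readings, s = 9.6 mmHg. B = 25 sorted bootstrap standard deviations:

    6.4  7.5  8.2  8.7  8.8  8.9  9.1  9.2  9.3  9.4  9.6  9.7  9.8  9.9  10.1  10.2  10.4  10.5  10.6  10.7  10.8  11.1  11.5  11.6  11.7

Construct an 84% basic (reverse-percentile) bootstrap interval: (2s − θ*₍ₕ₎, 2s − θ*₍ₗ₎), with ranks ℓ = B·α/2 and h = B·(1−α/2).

Percentile endpoints at ranks 2 and 23: θ*₍2₎ = 7.5, θ*₍23₎ = 11.5.
Basic interval reflects these around s:
  lower = 2 × 9.6 − 11.5 = 7.7
  upper = 2 × 9.6 − 7.5 = 11.7

(7.7, 11.7)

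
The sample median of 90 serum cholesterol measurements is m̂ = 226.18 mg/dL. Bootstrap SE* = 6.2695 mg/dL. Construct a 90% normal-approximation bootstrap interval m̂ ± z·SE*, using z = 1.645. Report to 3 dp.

(215.867, 236.493)

Margin = 1.645 × 6.2695 = 10.3133
Interval: 226.18 ± 10.3133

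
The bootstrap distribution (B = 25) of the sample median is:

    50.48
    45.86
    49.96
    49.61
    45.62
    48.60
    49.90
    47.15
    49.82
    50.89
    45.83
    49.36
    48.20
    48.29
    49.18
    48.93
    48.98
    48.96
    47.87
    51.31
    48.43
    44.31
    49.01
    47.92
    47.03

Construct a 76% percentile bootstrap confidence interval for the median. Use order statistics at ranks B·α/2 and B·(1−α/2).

(45.83, 49.96)

Sorted replicates: 44.31, 45.62, 45.83, 45.86, 47.03, 47.15, 47.87, 47.92, 48.20, 48.29, 48.43, 48.60, 48.93, 48.96, 48.98, 49.01, 49.18, 49.36, 49.61, 49.82, 49.90, 49.96, 50.48, 50.89, 51.31
α = 0.24; lower rank = 25 × 0.120 = 3; upper rank = 25 × 0.880 = 22.
The 3rd smallest replicate is 45.83; the 22nd is 49.96.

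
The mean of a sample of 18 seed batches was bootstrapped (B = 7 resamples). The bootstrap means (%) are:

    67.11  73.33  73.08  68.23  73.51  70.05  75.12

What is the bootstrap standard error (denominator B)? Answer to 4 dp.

SE* = 2.8045

Bootstrap SE is the standard deviation of the 7 replicate means.
Mean of replicates: (67.11 + 73.33 + 73.08 + 68.23 + 73.51 + 70.05 + 75.12) / 7 = 500.43000 / 7 = 71.49000
Sum of squared deviations: (−4.38000)² + (+1.84000)² + (+1.59000)² + (−3.26000)² + (+2.02000)² + (−1.44000)² + (+3.63000)² = 55.05660
Variance = 55.05660 / 7 = 7.86523
SE* = √7.86523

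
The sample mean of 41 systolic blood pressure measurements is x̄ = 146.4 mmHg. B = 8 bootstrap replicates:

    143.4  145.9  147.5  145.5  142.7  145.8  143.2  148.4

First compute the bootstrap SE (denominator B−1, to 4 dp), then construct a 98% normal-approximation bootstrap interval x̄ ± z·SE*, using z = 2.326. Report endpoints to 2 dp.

Mean of replicates = 145.3000; sum of squared deviations = 29.8800; SE* = √(29.8800/7) = 2.0661
Margin = 2.326 × 2.0661 = 4.806
Interval: 146.4 ± 4.806

(141.59, 151.21)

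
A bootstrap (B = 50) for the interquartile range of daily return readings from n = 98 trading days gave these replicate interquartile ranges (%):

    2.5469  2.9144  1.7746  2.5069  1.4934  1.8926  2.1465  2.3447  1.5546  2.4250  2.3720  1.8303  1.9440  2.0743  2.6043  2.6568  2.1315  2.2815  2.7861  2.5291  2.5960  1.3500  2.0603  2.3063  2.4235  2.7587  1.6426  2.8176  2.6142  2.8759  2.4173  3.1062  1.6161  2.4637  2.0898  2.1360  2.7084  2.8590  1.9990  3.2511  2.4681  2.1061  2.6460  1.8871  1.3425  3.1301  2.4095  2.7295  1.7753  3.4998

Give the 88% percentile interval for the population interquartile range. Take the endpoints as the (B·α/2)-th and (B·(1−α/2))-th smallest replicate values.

(1.4934, 3.1062)

Sorted replicates: 1.3425, 1.3500, 1.4934, 1.5546, 1.6161, 1.6426, 1.7746, 1.7753, 1.8303, 1.8871, 1.8926, 1.9440, 1.9990, 2.0603, 2.0743, 2.0898, 2.1061, 2.1315, 2.1360, 2.1465, 2.2815, 2.3063, 2.3447, 2.3720, 2.4095, 2.4173, 2.4235, 2.4250, 2.4637, 2.4681, 2.5069, 2.5291, 2.5469, 2.5960, 2.6043, 2.6142, 2.6460, 2.6568, 2.7084, 2.7295, 2.7587, 2.7861, 2.8176, 2.8590, 2.8759, 2.9144, 3.1062, 3.1301, 3.2511, 3.4998
α = 0.12; lower rank = 50 × 0.060 = 3; upper rank = 50 × 0.940 = 47.
The 3rd smallest replicate is 1.4934; the 47th is 3.1062.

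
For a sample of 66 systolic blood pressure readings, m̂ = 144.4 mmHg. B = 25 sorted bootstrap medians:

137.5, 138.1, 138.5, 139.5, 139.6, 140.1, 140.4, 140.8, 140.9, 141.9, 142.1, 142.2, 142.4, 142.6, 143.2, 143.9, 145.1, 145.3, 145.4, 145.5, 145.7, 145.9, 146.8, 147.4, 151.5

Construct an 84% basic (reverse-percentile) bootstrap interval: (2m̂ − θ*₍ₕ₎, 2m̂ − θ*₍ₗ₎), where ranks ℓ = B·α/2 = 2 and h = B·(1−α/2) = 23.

(142.0, 150.7)

Percentile endpoints at ranks 2 and 23: θ*₍2₎ = 138.1, θ*₍23₎ = 146.8.
Basic interval reflects these around m̂:
  lower = 2 × 144.4 − 146.8 = 142.0
  upper = 2 × 144.4 − 138.1 = 150.7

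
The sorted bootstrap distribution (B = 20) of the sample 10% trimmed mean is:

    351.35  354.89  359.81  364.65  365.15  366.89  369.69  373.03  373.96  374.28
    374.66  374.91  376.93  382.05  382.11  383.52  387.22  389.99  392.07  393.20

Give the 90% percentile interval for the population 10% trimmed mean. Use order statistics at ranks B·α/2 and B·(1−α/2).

(351.35, 392.07)

α = 0.10; lower rank = 20 × 0.050 = 1; upper rank = 20 × 0.950 = 19.
The 1st smallest replicate is 351.35; the 19th is 392.07.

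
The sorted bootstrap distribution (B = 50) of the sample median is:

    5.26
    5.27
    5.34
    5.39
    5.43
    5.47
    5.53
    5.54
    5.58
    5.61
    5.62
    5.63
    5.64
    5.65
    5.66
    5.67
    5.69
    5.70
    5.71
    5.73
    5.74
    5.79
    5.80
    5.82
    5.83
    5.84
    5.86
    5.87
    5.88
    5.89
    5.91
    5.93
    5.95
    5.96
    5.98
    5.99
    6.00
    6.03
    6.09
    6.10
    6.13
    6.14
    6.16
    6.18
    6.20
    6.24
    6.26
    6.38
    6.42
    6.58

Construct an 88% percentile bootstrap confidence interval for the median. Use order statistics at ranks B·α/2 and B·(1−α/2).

α = 0.12; lower rank = 50 × 0.060 = 3; upper rank = 50 × 0.940 = 47.
The 3rd smallest replicate is 5.34; the 47th is 6.26.

(5.34, 6.26)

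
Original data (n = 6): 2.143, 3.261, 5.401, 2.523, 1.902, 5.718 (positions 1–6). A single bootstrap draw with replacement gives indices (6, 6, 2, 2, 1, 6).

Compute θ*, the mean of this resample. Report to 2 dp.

Resample values: 5.718, 5.718, 3.261, 3.261, 2.143, 5.718.
Mean = (5.718 + 5.718 + 3.261 + 3.261 + 2.143 + 5.718) / 6 = 25.8190 / 6 = 4.30

θ* = 4.30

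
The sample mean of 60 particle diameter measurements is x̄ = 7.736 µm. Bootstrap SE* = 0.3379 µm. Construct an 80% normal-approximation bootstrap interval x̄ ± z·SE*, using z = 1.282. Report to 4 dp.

Margin = 1.282 × 0.3379 = 0.43319
Interval: 7.736 ± 0.43319

(7.3028, 8.1692)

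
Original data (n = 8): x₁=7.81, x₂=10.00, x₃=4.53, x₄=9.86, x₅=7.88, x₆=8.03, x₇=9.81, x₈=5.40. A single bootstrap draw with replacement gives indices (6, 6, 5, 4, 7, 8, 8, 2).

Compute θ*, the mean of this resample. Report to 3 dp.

Resample values: 8.03, 8.03, 7.88, 9.86, 9.81, 5.40, 5.40, 10.00.
Mean = (8.03 + 8.03 + 7.88 + 9.86 + 9.81 + 5.40 + 5.40 + 10.00) / 8 = 64.410 / 8 = 8.051

θ* = 8.051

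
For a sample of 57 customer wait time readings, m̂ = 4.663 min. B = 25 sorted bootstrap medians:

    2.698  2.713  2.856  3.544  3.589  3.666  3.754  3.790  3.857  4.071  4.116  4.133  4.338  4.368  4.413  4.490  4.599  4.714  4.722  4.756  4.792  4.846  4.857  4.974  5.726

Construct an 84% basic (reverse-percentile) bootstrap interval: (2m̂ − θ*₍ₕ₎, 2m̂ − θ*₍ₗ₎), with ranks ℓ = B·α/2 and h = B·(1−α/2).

(4.469, 6.613)

Percentile endpoints at ranks 2 and 23: θ*₍2₎ = 2.713, θ*₍23₎ = 4.857.
Basic interval reflects these around m̂:
  lower = 2 × 4.663 − 4.857 = 4.469
  upper = 2 × 4.663 − 2.713 = 6.613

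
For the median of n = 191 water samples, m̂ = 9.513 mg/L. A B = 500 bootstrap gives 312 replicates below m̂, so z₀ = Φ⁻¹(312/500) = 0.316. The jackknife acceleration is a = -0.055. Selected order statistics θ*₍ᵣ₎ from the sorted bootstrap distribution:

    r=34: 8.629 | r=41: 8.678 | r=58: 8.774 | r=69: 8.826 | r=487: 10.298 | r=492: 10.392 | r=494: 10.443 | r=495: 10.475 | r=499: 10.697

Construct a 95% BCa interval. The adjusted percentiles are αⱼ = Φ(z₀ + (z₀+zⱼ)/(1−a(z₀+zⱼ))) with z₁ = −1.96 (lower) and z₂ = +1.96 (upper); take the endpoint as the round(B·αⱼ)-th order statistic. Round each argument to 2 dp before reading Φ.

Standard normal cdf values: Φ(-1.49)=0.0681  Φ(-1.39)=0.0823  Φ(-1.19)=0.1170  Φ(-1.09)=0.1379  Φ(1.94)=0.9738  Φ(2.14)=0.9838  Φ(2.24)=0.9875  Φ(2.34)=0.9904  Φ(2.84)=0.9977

Lower: z₀ + z₁ = 0.316 + (-1.960) = -1.644; 1 − a(z₀+z₁) = 1 − (-0.055)(-1.644) = 0.9096; argument = 0.316 + (-1.644)/0.9096 = -1.4914 → -1.49.
α₁ = Φ(-1.49) = 0.0681; rank = round(500 × 0.0681) = 34; θ*₍34₎ = 8.629.
Upper: z₀ + z₂ = 2.276; 1 − a(z₀+z₂) = 1.1252; argument = 2.3388 → 2.34; α₂ = 0.9904; rank = 495; θ*₍495₎ = 10.475.

(8.629, 10.475)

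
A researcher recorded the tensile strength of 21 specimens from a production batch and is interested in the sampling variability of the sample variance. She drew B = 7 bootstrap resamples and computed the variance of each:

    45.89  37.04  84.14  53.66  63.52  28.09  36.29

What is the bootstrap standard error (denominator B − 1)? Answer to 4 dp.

Bootstrap SE is the standard deviation of the 7 replicate variances.
Mean of replicates: (45.89 + 37.04 + 84.14 + 53.66 + 63.52 + 28.09 + 36.29) / 7 = 348.63000 / 7 = 49.80429
Sum of squared deviations: (−3.91429)² + (−12.76429)² + (+34.33571)² + (+3.85571)² + (+13.71571)² + (−21.71429)² + (−13.51429)² = 2214.32337
Variance = 2214.32337 / 6 = 369.05390
SE* = √369.05390

SE* = 19.2108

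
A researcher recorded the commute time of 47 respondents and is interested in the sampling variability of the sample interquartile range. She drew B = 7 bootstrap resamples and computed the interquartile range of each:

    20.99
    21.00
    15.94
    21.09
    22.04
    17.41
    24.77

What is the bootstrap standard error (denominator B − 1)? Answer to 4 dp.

Bootstrap SE is the standard deviation of the 7 replicate interquartile ranges.
Mean of replicates: (20.99 + 21.00 + 15.94 + 21.09 + 22.04 + 17.41 + 24.77) / 7 = 143.24000 / 7 = 20.46286
Sum of squared deviations: (+0.52714)² + (+0.53714)² + (−4.52286)² + (+0.62714)² + (+1.57714)² + (−3.05286)² + (+4.30714)² = 51.77474
Variance = 51.77474 / 6 = 8.62912
SE* = √8.62912

SE* = 2.9375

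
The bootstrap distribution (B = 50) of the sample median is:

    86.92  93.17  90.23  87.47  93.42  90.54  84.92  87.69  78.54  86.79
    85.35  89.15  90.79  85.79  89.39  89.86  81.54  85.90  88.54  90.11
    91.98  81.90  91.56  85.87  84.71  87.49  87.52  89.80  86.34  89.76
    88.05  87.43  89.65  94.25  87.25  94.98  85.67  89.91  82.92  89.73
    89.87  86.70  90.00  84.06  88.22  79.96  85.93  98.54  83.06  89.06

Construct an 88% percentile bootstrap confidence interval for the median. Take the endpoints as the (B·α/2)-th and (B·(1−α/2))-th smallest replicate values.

Sorted replicates: 78.54, 79.96, 81.54, 81.90, 82.92, 83.06, 84.06, 84.71, 84.92, 85.35, 85.67, 85.79, 85.87, 85.90, 85.93, 86.34, 86.70, 86.79, 86.92, 87.25, 87.43, 87.47, 87.49, 87.52, 87.69, 88.05, 88.22, 88.54, 89.06, 89.15, 89.39, 89.65, 89.73, 89.76, 89.80, 89.86, 89.87, 89.91, 90.00, 90.11, 90.23, 90.54, 90.79, 91.56, 91.98, 93.17, 93.42, 94.25, 94.98, 98.54
α = 0.12; lower rank = 50 × 0.060 = 3; upper rank = 50 × 0.940 = 47.
The 3rd smallest replicate is 81.54; the 47th is 93.42.

(81.54, 93.42)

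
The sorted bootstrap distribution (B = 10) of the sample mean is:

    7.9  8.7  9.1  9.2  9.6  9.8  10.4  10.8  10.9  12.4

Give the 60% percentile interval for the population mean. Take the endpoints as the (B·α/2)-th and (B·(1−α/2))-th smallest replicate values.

(8.7, 10.8)

α = 0.40; lower rank = 10 × 0.200 = 2; upper rank = 10 × 0.800 = 8.
The 2nd smallest replicate is 8.7; the 8th is 10.8.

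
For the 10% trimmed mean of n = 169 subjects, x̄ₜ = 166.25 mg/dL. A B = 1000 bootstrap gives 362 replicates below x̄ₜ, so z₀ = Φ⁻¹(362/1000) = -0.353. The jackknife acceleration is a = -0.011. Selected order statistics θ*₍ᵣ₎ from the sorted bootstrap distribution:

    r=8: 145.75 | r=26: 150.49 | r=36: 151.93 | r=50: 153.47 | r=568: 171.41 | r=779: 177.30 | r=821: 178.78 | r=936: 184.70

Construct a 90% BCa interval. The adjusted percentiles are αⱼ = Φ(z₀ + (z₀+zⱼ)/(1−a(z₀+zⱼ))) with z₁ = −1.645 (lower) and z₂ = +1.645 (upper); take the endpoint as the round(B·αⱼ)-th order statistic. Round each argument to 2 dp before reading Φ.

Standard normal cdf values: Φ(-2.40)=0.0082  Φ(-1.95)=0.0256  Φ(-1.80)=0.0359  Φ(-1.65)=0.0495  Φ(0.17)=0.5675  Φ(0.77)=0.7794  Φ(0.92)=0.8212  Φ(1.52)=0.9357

Lower: z₀ + z₁ = -0.353 + (-1.645) = -1.998; 1 − a(z₀+z₁) = 1 − (-0.011)(-1.998) = 0.9780; argument = -0.353 + (-1.998)/0.9780 = -2.3959 → -2.40.
α₁ = Φ(-2.40) = 0.0082; rank = round(1000 × 0.0082) = 8; θ*₍8₎ = 145.75.
Upper: z₀ + z₂ = 1.292; 1 − a(z₀+z₂) = 1.0142; argument = 0.9209 → 0.92; α₂ = 0.8212; rank = 821; θ*₍821₎ = 178.78.

(145.75, 178.78)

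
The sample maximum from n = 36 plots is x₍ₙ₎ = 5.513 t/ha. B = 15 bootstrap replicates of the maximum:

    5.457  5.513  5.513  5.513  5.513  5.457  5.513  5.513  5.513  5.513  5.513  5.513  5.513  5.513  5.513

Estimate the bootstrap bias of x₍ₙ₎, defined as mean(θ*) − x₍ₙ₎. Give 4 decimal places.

mean(θ*) = (5.457 + 5.513 + 5.513 + 5.513 + 5.513 + 5.457 + 5.513 + 5.513 + 5.513 + 5.513 + 5.513 + 5.513 + 5.513 + 5.513 + 5.513) / 15 = 5.50553
bias = 5.50553 − 5.513

bias = −0.0075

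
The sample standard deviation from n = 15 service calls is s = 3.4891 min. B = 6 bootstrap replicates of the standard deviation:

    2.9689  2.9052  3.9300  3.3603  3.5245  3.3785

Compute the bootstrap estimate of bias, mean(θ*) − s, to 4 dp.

mean(θ*) = (2.9689 + 2.9052 + 3.9300 + 3.3603 + 3.5245 + 3.3785) / 6 = 3.34457
bias = 3.34457 − 3.4891

bias = −0.1445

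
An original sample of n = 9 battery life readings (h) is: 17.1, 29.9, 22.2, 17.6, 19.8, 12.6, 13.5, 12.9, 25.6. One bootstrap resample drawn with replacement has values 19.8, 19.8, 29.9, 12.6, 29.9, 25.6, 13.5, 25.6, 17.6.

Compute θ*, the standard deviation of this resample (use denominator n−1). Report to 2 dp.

Mean = 21.5889; sum of squared deviations = 338.8689
s² = 338.8689 / 8 = 42.3586
s = √42.3586 = 6.51

θ* = 6.51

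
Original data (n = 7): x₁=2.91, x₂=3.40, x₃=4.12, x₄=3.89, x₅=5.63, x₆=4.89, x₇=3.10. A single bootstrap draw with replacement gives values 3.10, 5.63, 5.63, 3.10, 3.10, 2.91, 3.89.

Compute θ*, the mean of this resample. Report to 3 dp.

θ* = 3.909

Mean = (3.10 + 5.63 + 5.63 + 3.10 + 3.10 + 2.91 + 3.89) / 7 = 27.360 / 7 = 3.909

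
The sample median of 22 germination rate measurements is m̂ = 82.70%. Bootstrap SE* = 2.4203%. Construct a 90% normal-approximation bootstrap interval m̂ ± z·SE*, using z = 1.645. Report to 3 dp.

Margin = 1.645 × 2.4203 = 3.9814
Interval: 82.70 ± 3.9814

(78.719, 86.681)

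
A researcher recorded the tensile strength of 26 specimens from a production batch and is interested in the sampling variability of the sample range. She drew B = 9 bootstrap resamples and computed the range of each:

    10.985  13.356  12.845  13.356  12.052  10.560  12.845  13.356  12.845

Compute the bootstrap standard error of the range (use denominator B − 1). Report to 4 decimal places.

SE* = 1.0491

Bootstrap SE is the standard deviation of the 9 replicate ranges.
Mean of replicates: (10.985 + 13.356 + 12.845 + 13.356 + 12.052 + 10.560 + 12.845 + 13.356 + 12.845) / 9 = 112.20000 / 9 = 12.46667
Sum of squared deviations: (−1.48167)² + (+0.88933)² + (+0.37833)² + (+0.88933)² + (−0.41467)² + (−1.90667)² + (+0.37833)² + (+0.88933)² + (+0.37833)² = 8.80481
Variance = 8.80481 / 8 = 1.10060
SE* = √1.10060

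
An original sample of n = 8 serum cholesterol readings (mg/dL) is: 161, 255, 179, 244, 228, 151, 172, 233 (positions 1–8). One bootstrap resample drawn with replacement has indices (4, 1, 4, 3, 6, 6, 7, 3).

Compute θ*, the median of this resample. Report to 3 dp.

Resample values: 244, 161, 244, 179, 151, 151, 172, 179.
Sorted: 151, 151, 161, 172, 179, 179, 244, 244
Median = average of the two middle values = 175.500

θ* = 175.500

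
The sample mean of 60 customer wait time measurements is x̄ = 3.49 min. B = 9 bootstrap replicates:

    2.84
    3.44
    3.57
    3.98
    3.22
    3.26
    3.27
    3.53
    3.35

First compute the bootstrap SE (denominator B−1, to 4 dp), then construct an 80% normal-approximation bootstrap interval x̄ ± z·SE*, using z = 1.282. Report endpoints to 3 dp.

Mean of replicates = 3.3844; sum of squared deviations = 0.7666; SE* = √(0.7666/8) = 0.3096
Margin = 1.282 × 0.3096 = 0.3969
Interval: 3.49 ± 0.3969

(3.093, 3.887)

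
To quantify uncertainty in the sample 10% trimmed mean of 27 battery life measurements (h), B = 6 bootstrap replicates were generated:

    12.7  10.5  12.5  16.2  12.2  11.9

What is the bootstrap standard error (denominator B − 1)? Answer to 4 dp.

Bootstrap SE is the standard deviation of the 6 replicate 10% trimmed means.
Mean of replicates: (12.7 + 10.5 + 12.5 + 16.2 + 12.2 + 11.9) / 6 = 76.00000 / 6 = 12.66667
Sum of squared deviations: (+0.03333)² + (−2.16667)² + (−0.16667)² + (+3.53333)² + (−0.46667)² + (−0.76667)² = 18.01333
Variance = 18.01333 / 5 = 3.60267
SE* = √3.60267

SE* = 1.8981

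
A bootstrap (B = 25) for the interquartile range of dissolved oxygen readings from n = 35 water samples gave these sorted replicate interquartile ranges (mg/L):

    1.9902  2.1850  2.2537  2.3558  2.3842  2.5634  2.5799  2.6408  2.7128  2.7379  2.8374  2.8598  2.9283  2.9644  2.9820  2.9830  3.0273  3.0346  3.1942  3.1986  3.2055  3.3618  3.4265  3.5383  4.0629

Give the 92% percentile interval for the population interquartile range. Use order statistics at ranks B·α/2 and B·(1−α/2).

(1.9902, 3.5383)

α = 0.08; lower rank = 25 × 0.040 = 1; upper rank = 25 × 0.960 = 24.
The 1st smallest replicate is 1.9902; the 24th is 3.5383.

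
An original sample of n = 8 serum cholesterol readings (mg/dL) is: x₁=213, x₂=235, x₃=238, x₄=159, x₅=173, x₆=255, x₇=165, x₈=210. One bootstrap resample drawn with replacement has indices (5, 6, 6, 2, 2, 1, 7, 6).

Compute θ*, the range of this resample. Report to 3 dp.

θ* = 90.000

Resample values: 173, 255, 255, 235, 235, 213, 165, 255.
Range = 255 − 165 = 90.000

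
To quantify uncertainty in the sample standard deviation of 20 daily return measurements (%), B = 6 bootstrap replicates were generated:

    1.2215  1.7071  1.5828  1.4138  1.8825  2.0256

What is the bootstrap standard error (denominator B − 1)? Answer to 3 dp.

SE* = 0.297

Bootstrap SE is the standard deviation of the 6 replicate standard deviations.
Mean of replicates: (1.2215 + 1.7071 + 1.5828 + 1.4138 + 1.8825 + 2.0256) / 6 = 9.83330 / 6 = 1.63888
Sum of squared deviations: (−0.41738)² + (+0.06822)² + (−0.05608)² + (−0.22508)² + (+0.24362)² + (+0.38672)² = 0.44157
Variance = 0.44157 / 5 = 0.08831
SE* = √0.08831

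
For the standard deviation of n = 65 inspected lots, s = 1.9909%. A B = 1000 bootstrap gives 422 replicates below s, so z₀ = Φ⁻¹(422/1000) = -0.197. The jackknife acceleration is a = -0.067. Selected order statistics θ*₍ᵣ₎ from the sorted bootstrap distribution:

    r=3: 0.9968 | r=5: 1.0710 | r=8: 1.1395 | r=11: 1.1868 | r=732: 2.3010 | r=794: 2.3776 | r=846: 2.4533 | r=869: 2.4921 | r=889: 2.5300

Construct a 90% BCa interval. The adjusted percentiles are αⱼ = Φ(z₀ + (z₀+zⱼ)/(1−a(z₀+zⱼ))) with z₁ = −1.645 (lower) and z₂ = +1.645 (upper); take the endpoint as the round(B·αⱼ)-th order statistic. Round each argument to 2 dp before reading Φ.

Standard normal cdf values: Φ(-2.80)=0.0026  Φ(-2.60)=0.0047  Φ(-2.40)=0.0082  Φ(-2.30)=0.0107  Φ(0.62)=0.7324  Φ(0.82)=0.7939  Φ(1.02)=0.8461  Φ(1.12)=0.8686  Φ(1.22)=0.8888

(1.1868, 2.4921)

Lower: z₀ + z₁ = -0.197 + (-1.645) = -1.842; 1 − a(z₀+z₁) = 1 − (-0.067)(-1.842) = 0.8766; argument = -0.197 + (-1.842)/0.8766 = -2.2983 → -2.30.
α₁ = Φ(-2.30) = 0.0107; rank = round(1000 × 0.0107) = 11; θ*₍11₎ = 1.1868.
Upper: z₀ + z₂ = 1.448; 1 − a(z₀+z₂) = 1.0970; argument = 1.1229 → 1.12; α₂ = 0.8686; rank = 869; θ*₍869₎ = 2.4921.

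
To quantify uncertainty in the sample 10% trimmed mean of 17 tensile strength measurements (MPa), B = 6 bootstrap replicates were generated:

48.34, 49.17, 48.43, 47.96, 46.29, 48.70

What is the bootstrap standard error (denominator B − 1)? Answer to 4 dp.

SE* = 0.9953

Bootstrap SE is the standard deviation of the 6 replicate 10% trimmed means.
Mean of replicates: (48.34 + 49.17 + 48.43 + 47.96 + 46.29 + 48.70) / 6 = 288.89000 / 6 = 48.14833
Sum of squared deviations: (+0.19167)² + (+1.02167)² + (+0.28167)² + (−0.18833)² + (−1.85833)² + (+0.55167)² = 4.95308
Variance = 4.95308 / 5 = 0.99062
SE* = √0.99062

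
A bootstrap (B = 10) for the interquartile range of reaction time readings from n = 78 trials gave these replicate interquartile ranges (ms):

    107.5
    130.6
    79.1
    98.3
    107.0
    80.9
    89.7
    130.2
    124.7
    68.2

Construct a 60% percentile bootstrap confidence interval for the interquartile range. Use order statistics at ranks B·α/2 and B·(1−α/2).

(79.1, 124.7)

Sorted replicates: 68.2, 79.1, 80.9, 89.7, 98.3, 107.0, 107.5, 124.7, 130.2, 130.6
α = 0.40; lower rank = 10 × 0.200 = 2; upper rank = 10 × 0.800 = 8.
The 2nd smallest replicate is 79.1; the 8th is 124.7.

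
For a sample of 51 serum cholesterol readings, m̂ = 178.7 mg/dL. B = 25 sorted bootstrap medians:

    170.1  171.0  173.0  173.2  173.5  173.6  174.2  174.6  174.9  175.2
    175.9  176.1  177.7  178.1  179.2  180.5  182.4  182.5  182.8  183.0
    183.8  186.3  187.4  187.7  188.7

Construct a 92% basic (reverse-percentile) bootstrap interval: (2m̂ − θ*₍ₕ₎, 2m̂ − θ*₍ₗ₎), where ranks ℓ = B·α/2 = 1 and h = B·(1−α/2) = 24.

(169.7, 187.3)

Percentile endpoints at ranks 1 and 24: θ*₍1₎ = 170.1, θ*₍24₎ = 187.7.
Basic interval reflects these around m̂:
  lower = 2 × 178.7 − 187.7 = 169.7
  upper = 2 × 178.7 − 170.1 = 187.3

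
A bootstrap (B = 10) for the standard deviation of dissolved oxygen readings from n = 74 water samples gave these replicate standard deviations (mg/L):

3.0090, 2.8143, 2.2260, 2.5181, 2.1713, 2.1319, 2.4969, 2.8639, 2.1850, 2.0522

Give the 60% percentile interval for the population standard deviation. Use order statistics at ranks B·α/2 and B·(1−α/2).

Sorted replicates: 2.0522, 2.1319, 2.1713, 2.1850, 2.2260, 2.4969, 2.5181, 2.8143, 2.8639, 3.0090
α = 0.40; lower rank = 10 × 0.200 = 2; upper rank = 10 × 0.800 = 8.
The 2nd smallest replicate is 2.1319; the 8th is 2.8143.

(2.1319, 2.8143)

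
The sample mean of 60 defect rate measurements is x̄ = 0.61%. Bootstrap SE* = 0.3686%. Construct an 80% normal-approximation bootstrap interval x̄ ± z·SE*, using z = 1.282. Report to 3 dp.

Margin = 1.282 × 0.3686 = 0.4725
Interval: 0.61 ± 0.4725

(0.137, 1.083)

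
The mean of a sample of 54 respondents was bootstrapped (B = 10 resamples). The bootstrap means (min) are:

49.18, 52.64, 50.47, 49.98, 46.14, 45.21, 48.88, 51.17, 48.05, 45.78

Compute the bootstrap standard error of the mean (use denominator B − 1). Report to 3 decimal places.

Bootstrap SE is the standard deviation of the 10 replicate means.
Mean of replicates: (49.18 + 52.64 + 50.47 + 49.98 + 46.14 + 45.21 + 48.88 + 51.17 + 48.05 + 45.78) / 10 = 487.5000 / 10 = 48.7500
Sum of squared deviations: (+0.4300)² + (+3.8900)² + (+1.7200)² + (+1.2300)² + (−2.6100)² + (−3.5400)² + (+0.1300)² + (+2.4200)² + (−0.7000)² + (−2.9700)² = 54.3162
Variance = 54.3162 / 9 = 6.0351
SE* = √6.0351

SE* = 2.457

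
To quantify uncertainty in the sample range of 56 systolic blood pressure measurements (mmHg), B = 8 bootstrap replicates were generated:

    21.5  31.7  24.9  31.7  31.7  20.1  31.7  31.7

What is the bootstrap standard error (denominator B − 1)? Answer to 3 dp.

SE* = 5.107

Bootstrap SE is the standard deviation of the 8 replicate ranges.
Mean of replicates: (21.5 + 31.7 + 24.9 + 31.7 + 31.7 + 20.1 + 31.7 + 31.7) / 8 = 225.0000 / 8 = 28.1250
Sum of squared deviations: (−6.6250)² + (+3.5750)² + (−3.2250)² + (+3.5750)² + (+3.5750)² + (−8.0250)² + (+3.5750)² + (+3.5750)² = 182.5950
Variance = 182.5950 / 7 = 26.0850
SE* = √26.0850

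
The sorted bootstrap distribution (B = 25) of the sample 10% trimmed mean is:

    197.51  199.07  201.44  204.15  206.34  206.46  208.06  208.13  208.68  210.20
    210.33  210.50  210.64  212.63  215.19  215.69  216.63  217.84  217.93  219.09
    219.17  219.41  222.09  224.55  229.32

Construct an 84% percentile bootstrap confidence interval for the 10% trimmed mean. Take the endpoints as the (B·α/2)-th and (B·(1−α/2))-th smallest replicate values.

α = 0.16; lower rank = 25 × 0.080 = 2; upper rank = 25 × 0.920 = 23.
The 2nd smallest replicate is 199.07; the 23rd is 222.09.

(199.07, 222.09)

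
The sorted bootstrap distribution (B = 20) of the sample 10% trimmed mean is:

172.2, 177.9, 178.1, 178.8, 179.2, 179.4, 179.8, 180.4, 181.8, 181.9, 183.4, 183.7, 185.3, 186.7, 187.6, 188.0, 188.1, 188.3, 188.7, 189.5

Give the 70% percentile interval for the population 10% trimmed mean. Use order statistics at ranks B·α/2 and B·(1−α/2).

(178.1, 188.1)

α = 0.30; lower rank = 20 × 0.150 = 3; upper rank = 20 × 0.850 = 17.
The 3rd smallest replicate is 178.1; the 17th is 188.1.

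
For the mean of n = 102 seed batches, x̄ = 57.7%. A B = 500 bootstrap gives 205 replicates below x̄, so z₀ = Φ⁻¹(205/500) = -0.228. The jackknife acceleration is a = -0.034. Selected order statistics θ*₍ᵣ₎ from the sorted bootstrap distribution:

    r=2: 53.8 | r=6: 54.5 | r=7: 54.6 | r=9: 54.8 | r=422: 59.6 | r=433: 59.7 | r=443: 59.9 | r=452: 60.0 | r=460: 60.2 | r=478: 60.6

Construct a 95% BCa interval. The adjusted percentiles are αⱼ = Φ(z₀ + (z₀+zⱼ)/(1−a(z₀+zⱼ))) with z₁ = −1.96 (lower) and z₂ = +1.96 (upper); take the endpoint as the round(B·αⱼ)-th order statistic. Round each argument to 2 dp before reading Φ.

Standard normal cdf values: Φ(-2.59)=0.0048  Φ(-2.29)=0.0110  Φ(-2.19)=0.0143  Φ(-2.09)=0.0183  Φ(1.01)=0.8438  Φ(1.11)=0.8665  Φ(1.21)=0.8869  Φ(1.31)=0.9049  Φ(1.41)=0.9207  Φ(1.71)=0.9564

Lower: z₀ + z₁ = -0.228 + (-1.960) = -2.188; 1 − a(z₀+z₁) = 1 − (-0.034)(-2.188) = 0.9256; argument = -0.228 + (-2.188)/0.9256 = -2.5919 → -2.59.
α₁ = Φ(-2.59) = 0.0048; rank = round(500 × 0.0048) = 2; θ*₍2₎ = 53.8.
Upper: z₀ + z₂ = 1.732; 1 − a(z₀+z₂) = 1.0589; argument = 1.4077 → 1.41; α₂ = 0.9207; rank = 460; θ*₍460₎ = 60.2.

(53.8, 60.2)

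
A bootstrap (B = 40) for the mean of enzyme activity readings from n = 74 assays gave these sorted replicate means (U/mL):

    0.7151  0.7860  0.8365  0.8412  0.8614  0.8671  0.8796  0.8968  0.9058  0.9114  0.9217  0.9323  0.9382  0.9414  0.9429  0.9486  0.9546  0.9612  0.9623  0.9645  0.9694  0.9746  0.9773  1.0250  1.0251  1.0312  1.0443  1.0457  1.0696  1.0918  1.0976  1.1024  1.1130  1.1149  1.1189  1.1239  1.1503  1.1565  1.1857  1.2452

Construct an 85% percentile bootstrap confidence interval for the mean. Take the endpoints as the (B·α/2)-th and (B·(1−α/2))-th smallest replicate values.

α = 0.15; lower rank = 40 × 0.075 = 3; upper rank = 40 × 0.925 = 37.
The 3rd smallest replicate is 0.8365; the 37th is 1.1503.

(0.8365, 1.1503)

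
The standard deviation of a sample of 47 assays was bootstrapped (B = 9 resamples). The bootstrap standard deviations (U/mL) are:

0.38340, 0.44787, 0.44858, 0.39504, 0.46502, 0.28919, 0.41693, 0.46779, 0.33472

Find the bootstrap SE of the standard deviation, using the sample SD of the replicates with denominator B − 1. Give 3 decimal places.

SE* = 0.062

Bootstrap SE is the standard deviation of the 9 replicate standard deviations.
Mean of replicates: (0.38340 + 0.44787 + 0.44858 + 0.39504 + 0.46502 + 0.28919 + 0.41693 + 0.46779 + 0.33472) / 9 = 3.648540 / 9 = 0.405393
Sum of squared deviations: (−0.021993)² + (+0.042477)² + (+0.043187)² + (−0.010353)² + (+0.059627)² + (−0.116203)² + (+0.011537)² + (+0.062397)² + (−0.070673)² = 0.030340
Variance = 0.030340 / 8 = 0.003792
SE* = √0.003792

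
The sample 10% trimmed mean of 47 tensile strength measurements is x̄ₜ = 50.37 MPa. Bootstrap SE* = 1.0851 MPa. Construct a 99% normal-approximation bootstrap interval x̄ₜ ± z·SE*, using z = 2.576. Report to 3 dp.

(47.575, 53.165)

Margin = 2.576 × 1.0851 = 2.7952
Interval: 50.37 ± 2.7952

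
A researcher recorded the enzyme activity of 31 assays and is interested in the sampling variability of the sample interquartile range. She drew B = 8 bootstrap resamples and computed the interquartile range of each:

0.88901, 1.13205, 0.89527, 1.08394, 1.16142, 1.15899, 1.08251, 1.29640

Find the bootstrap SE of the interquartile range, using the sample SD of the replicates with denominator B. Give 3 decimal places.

Bootstrap SE is the standard deviation of the 8 replicate interquartile ranges.
Mean of replicates: (0.88901 + 1.13205 + 0.89527 + 1.08394 + 1.16142 + 1.15899 + 1.08251 + 1.29640) / 8 = 8.699590 / 8 = 1.087449
Sum of squared deviations: (−0.198439)² + (+0.044601)² + (−0.192179)² + (−0.003509)² + (+0.073971)² + (+0.071541)² + (−0.004939)² + (+0.208951)² = 0.132587
Variance = 0.132587 / 8 = 0.016573
SE* = √0.016573

SE* = 0.129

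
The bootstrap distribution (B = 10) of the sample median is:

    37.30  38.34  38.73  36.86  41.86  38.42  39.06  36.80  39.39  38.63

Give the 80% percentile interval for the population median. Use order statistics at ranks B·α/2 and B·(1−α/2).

Sorted replicates: 36.80, 36.86, 37.30, 38.34, 38.42, 38.63, 38.73, 39.06, 39.39, 41.86
α = 0.20; lower rank = 10 × 0.100 = 1; upper rank = 10 × 0.900 = 9.
The 1st smallest replicate is 36.80; the 9th is 39.39.

(36.80, 39.39)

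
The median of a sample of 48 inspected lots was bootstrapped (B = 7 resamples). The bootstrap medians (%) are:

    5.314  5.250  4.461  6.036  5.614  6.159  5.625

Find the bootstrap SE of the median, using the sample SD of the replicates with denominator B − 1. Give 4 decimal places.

SE* = 0.5667

Bootstrap SE is the standard deviation of the 7 replicate medians.
Mean of replicates: (5.314 + 5.250 + 4.461 + 6.036 + 5.614 + 6.159 + 5.625) / 7 = 38.45900 / 7 = 5.49414
Sum of squared deviations: (−0.18014)² + (−0.24414)² + (−1.03314)² + (+0.54186)² + (+0.11986)² + (+0.66486)² + (+0.13086)² = 1.92657
Variance = 1.92657 / 6 = 0.32110
SE* = √0.32110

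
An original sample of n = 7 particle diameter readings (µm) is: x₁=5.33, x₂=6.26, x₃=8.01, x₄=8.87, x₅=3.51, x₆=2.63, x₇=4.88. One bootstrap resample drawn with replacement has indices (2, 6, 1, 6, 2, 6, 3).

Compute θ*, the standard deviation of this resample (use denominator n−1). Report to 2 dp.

θ* = 2.20

Resample values: 6.26, 2.63, 5.33, 2.63, 6.26, 2.63, 8.01.
Mean = 4.8214; sum of squared deviations = 28.9717
s² = 28.9717 / 6 = 4.8286
s = √4.8286 = 2.20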